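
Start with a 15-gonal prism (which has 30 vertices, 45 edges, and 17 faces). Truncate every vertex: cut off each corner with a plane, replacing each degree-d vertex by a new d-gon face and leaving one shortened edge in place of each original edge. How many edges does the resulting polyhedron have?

Truncation replaces each original edge-end by a new vertex, so V′ = 2E = 90.
Each original edge survives, and each old vertex of degree d contributes d new edges; summing degrees gives Σd = 2E, so E′ = E + 2E = 3E = 135.
Each original face survives and each original vertex becomes one new face: F′ = F + V = 47.

135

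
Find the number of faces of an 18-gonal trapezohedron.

36

The n-trapezohedron (dual of the n-antiprism) has V = 2·18 + 2 = 38, E = 4·18 = 72, F = 2·18 = 36.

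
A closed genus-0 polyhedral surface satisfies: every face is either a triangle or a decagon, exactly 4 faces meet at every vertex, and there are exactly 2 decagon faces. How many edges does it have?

Let x be the number of triangles; then F = 2 + x.
Edge–face incidences: 2E = 10·2 + 3·x = 20 + 3x.
Every vertex has degree 4, so 4V = 2E.
Euler: V − E + F = 2 ⇒ (2E)/4 − E + (2 + x) = 2.
Multiply by 8: 2·(2E) − 4·(2E) + 8·(2 + x) = 16, i.e. 16 + 8x − 2·(20 + 3x) = 16.
Collecting terms: 2x − 24 = 16, so 2x = 40, so x = 20.
Then 2E = 20 + 3·20 = 80, so E = 40, V = 2E/4 = 20, F = 2 + 20 = 22.

40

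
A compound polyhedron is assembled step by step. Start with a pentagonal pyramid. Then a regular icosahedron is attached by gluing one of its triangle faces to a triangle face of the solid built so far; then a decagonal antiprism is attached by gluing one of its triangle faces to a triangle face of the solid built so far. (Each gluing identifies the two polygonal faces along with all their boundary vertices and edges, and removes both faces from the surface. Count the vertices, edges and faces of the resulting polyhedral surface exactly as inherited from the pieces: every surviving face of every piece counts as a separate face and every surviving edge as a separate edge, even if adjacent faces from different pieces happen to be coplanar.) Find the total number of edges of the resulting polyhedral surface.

74

A pentagonal pyramid: V=6, E=10, F=6.
Attach a regular icosahedron (V=12, E=30, F=20) along a 3-gon: merge 3 vertices and 3 edges, delete both glued faces → V=15, E=37, F=24.
Attach a decagonal antiprism (V=20, E=40, F=22) along a 3-gon: merge 3 vertices and 3 edges, delete both glued faces → V=32, E=74, F=44.
Check: V − E + F = 32 − 74 + 44 = 2.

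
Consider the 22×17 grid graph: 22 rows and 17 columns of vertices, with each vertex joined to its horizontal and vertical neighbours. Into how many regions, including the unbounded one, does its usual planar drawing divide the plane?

337

The grid has V = 22·17 = 374 vertices and E = 22·16 + 17·21 = 709 edges.
F = 2 − V + E = 2 − 374 + 709 = 337.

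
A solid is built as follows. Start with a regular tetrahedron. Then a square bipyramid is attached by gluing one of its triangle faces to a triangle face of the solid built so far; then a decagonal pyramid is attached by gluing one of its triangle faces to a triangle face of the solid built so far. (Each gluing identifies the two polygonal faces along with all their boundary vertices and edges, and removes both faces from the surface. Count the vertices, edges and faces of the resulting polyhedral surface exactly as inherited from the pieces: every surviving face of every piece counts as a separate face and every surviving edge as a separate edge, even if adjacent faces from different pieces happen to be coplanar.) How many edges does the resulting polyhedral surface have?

32

A regular tetrahedron: V=4, E=6, F=4.
Attach a square bipyramid (V=6, E=12, F=8) along a 3-gon: merge 3 vertices and 3 edges, delete both glued faces → V=7, E=15, F=10.
Attach a decagonal pyramid (V=11, E=20, F=11) along a 3-gon: merge 3 vertices and 3 edges, delete both glued faces → V=15, E=32, F=19.
Check: V − E + F = 15 − 32 + 19 = 2.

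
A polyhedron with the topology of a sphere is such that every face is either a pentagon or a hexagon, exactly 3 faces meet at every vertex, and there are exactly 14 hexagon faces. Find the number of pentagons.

12

Let x be the number of pentagons; then F = 14 + x.
Edge–face incidences: 2E = 6·14 + 5·x = 84 + 5x.
Every vertex has degree 3, so 3V = 2E.
Euler: V − E + F = 2 ⇒ (2E)/3 − E + (14 + x) = 2.
Multiply by 6: 2·(2E) − 3·(2E) + 6·(14 + x) = 12, i.e. 84 + 6x − (84 + 5x) = 12.
Collecting terms: x = 12.
Then 2E = 84 + 5·12 = 144, so E = 72, V = 2E/3 = 48, F = 14 + 12 = 26.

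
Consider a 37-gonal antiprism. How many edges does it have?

An antiprism on an n-gon has two n-gon caps and 2n triangles: V = 2·37 = 74, E = 4·37 = 148, F = 2·37 + 2 = 76.

148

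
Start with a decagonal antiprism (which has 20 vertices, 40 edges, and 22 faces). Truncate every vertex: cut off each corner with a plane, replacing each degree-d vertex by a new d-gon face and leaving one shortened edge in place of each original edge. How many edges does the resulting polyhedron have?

120

Truncation replaces each original edge-end by a new vertex, so V′ = 2E = 80.
Each original edge survives, and each old vertex of degree d contributes d new edges; summing degrees gives Σd = 2E, so E′ = E + 2E = 3E = 120.
Each original face survives and each original vertex becomes one new face: F′ = F + V = 42.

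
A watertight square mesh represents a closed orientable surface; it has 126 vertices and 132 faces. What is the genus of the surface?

4

Every face is a square, so 2E = 4·132 = 528, giving E = 264.
χ = V − E + F = 126 − 264 + 132 = -6.
For a closed orientable surface χ = 2 − 2g, so g = (2 − (-6))/2 = 4.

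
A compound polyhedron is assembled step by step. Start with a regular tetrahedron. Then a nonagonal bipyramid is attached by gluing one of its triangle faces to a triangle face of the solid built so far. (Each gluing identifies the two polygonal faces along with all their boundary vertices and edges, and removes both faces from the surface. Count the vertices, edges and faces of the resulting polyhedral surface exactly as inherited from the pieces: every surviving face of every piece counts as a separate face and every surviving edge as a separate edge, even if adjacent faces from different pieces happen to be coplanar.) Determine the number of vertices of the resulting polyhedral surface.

A regular tetrahedron: V=4, E=6, F=4.
Attach a nonagonal bipyramid (V=11, E=27, F=18) along a 3-gon: merge 3 vertices and 3 edges, delete both glued faces → V=12, E=30, F=20.
Check: V − E + F = 12 − 30 + 20 = 2.

12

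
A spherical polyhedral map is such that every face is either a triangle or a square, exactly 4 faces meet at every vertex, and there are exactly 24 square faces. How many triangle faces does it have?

8

Let x be the number of triangles; then F = 24 + x.
Edge–face incidences: 2E = 4·24 + 3·x = 96 + 3x.
Every vertex has degree 4, so 4V = 2E.
Euler: V − E + F = 2 ⇒ (2E)/4 − E + (24 + x) = 2.
Multiply by 8: 2·(2E) − 4·(2E) + 8·(24 + x) = 16, i.e. 192 + 8x − 2·(96 + 3x) = 16.
Collecting terms: 2x = 16, so x = 8.
Then 2E = 96 + 3·8 = 120, so E = 60, V = 2E/4 = 30, F = 24 + 8 = 32.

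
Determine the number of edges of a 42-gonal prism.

A prism on an n-gon has two n-gon bases and n rectangular sides: V = 2·42 = 84, E = 3·42 = 126, F = 42 + 2 = 44.
Check: V − E + F = 84 − 126 + 44 = 2.

126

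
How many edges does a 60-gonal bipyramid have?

180

A bipyramid over an n-gon has 2n triangular faces and n + 2 vertices: V = 60 + 2 = 62, E = 3·60 = 180, F = 2·60 = 120.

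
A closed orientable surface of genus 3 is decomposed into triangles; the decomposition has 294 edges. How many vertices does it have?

χ = 2 − 2·3 = -4, and every face is a triangle so 3F = 2E.
F = 2E/3 = 196. Then V = -4 + E − F = -4 + 294 − 196 = 94.

94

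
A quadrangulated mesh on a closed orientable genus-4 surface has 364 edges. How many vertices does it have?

176

χ = 2 − 2·4 = -6, and every face is a square so 4F = 2E.
F = 2E/4 = 182. Then V = -6 + E − F = -6 + 364 − 182 = 176.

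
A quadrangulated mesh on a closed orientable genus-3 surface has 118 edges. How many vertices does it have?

55

χ = 2 − 2·3 = -4, and every face is a square so 4F = 2E.
F = 2E/4 = 59. Then V = -4 + E − F = -4 + 118 − 59 = 55.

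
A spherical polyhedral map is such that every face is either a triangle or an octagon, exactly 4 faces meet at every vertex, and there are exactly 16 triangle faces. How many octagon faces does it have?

Let x be the number of octagons; then F = 16 + x.
Edge–face incidences: 2E = 3·16 + 8·x = 48 + 8x.
Every vertex has degree 4, so 4V = 2E.
Euler: V − E + F = 2 ⇒ (2E)/4 − E + (16 + x) = 2.
Multiply by 8: 2·(2E) − 4·(2E) + 8·(16 + x) = 16, i.e. 128 + 8x − 2·(48 + 8x) = 16.
Collecting terms: −8x + 32 = 16, so −8x = −16, so x = 2.
Then 2E = 48 + 8·2 = 64, so E = 32, V = 2E/4 = 16, F = 16 + 2 = 18.

2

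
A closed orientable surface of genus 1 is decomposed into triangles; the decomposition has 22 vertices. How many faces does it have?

χ = 2 − 2·1 = 0, and every face is a triangle so 3F = 2E.
V − E + F = 0 with E = 3F/2 gives 22 − (3/2 − 1)·F = 0, so F = 44 and E = 66.

44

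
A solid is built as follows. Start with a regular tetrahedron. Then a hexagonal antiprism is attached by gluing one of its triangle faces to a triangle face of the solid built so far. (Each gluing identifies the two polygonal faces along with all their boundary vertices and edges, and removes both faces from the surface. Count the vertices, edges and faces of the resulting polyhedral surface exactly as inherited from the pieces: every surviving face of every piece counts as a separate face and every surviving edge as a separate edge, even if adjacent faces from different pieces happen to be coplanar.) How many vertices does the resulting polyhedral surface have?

13

A regular tetrahedron: V=4, E=6, F=4.
Attach a hexagonal antiprism (V=12, E=24, F=14) along a 3-gon: merge 3 vertices and 3 edges, delete both glued faces → V=13, E=27, F=16.
Check: V − E + F = 13 − 27 + 16 = 2.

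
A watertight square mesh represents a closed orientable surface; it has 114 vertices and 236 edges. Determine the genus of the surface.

3

Every face is a square and each edge borders two faces, so 4F = 2·236, giving F = 118.
χ = V − E + F = 114 − 236 + 118 = -4.
For a closed orientable surface χ = 2 − 2g, so g = (2 − (-4))/2 = 3.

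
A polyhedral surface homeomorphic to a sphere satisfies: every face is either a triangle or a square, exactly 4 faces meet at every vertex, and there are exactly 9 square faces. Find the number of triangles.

Let x be the number of triangles; then F = 9 + x.
Edge–face incidences: 2E = 4·9 + 3·x = 36 + 3x.
Every vertex has degree 4, so 4V = 2E.
Euler: V − E + F = 2 ⇒ (2E)/4 − E + (9 + x) = 2.
Multiply by 8: 2·(2E) − 4·(2E) + 8·(9 + x) = 16, i.e. 72 + 8x − 2·(36 + 3x) = 16.
Collecting terms: 2x = 16, so x = 8.
Then 2E = 36 + 3·8 = 60, so E = 30, V = 2E/4 = 15, F = 9 + 8 = 17.

8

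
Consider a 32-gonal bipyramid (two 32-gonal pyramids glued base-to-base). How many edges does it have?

A bipyramid over an n-gon has 2n triangular faces and n + 2 vertices: V = 32 + 2 = 34, E = 3·32 = 96, F = 2·32 = 64.

96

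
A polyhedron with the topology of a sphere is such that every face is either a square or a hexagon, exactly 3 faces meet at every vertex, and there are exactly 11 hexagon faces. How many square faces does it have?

Let x be the number of squares; then F = 11 + x.
Edge–face incidences: 2E = 6·11 + 4·x = 66 + 4x.
Every vertex has degree 3, so 3V = 2E.
Euler: V − E + F = 2 ⇒ (2E)/3 − E + (11 + x) = 2.
Multiply by 6: 2·(2E) − 3·(2E) + 6·(11 + x) = 12, i.e. 66 + 6x − (66 + 4x) = 12.
Collecting terms: 2x = 12, so x = 6.
Then 2E = 66 + 4·6 = 90, so E = 45, V = 2E/3 = 30, F = 11 + 6 = 17.

6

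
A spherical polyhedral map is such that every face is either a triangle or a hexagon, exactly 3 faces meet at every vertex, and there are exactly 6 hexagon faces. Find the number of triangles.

Let x be the number of triangles; then F = 6 + x.
Edge–face incidences: 2E = 6·6 + 3·x = 36 + 3x.
Every vertex has degree 3, so 3V = 2E.
Euler: V − E + F = 2 ⇒ (2E)/3 − E + (6 + x) = 2.
Multiply by 6: 2·(2E) − 3·(2E) + 6·(6 + x) = 12, i.e. 36 + 6x − (36 + 3x) = 12.
Collecting terms: 3x = 12, so x = 4.
Then 2E = 36 + 3·4 = 48, so E = 24, V = 2E/3 = 16, F = 6 + 4 = 10.

4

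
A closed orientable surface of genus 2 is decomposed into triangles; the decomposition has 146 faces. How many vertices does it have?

χ = 2 − 2·2 = -2, and every face is a triangle so 3F = 2E.
E = 3·146/2 = 219. Then V = -2 + E − F = -2 + 219 − 146 = 71.

71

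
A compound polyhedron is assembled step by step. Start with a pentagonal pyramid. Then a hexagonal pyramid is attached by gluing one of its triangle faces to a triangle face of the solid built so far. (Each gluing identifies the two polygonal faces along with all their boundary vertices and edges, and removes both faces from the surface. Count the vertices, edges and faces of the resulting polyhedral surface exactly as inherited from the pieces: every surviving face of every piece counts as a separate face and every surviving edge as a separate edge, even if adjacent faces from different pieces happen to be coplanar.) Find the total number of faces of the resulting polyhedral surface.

A pentagonal pyramid: V=6, E=10, F=6.
Attach a hexagonal pyramid (V=7, E=12, F=7) along a 3-gon: merge 3 vertices and 3 edges, delete both glued faces → V=10, E=19, F=11.
Check: V − E + F = 10 − 19 + 11 = 2.

11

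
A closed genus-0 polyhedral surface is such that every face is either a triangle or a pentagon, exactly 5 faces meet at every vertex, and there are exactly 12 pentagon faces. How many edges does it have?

150

Let x be the number of triangles; then F = 12 + x.
Edge–face incidences: 2E = 5·12 + 3·x = 60 + 3x.
Every vertex has degree 5, so 5V = 2E.
Euler: V − E + F = 2 ⇒ (2E)/5 − E + (12 + x) = 2.
Multiply by 10: 2·(2E) − 5·(2E) + 10·(12 + x) = 20, i.e. 120 + 10x − 3·(60 + 3x) = 20.
Collecting terms: x − 60 = 20, so x = 80.
Then 2E = 60 + 3·80 = 300, so E = 150, V = 2E/5 = 60, F = 12 + 80 = 92.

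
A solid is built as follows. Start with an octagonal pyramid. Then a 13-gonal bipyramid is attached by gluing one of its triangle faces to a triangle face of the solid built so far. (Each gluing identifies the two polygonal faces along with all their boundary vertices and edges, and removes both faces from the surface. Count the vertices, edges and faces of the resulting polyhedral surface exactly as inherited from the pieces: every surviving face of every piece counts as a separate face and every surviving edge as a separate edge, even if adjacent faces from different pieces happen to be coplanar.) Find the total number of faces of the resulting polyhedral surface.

33

An octagonal pyramid: V=9, E=16, F=9.
Attach a 13-gonal bipyramid (V=15, E=39, F=26) along a 3-gon: merge 3 vertices and 3 edges, delete both glued faces → V=21, E=52, F=33.
Check: V − E + F = 21 − 52 + 33 = 2.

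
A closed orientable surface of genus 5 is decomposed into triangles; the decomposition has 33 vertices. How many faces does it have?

82

χ = 2 − 2·5 = -8, and every face is a triangle so 3F = 2E.
V − E + F = -8 with E = 3F/2 gives 33 − (3/2 − 1)·F = -8, so F = 82 and E = 123.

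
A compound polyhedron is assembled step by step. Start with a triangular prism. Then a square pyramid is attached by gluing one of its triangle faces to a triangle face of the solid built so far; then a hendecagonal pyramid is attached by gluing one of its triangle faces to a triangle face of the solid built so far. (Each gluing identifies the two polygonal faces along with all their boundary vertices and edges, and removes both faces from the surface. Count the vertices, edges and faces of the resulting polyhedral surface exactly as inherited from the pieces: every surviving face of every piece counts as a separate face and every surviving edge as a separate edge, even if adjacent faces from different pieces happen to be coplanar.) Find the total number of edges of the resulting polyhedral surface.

A triangular prism: V=6, E=9, F=5.
Attach a square pyramid (V=5, E=8, F=5) along a 3-gon: merge 3 vertices and 3 edges, delete both glued faces → V=8, E=14, F=8.
Attach a hendecagonal pyramid (V=12, E=22, F=12) along a 3-gon: merge 3 vertices and 3 edges, delete both glued faces → V=17, E=33, F=18.
Check: V − E + F = 17 − 33 + 18 = 2.

33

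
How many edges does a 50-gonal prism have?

150

A prism on an n-gon has two n-gon bases and n rectangular sides: V = 2·50 = 100, E = 3·50 = 150, F = 50 + 2 = 52.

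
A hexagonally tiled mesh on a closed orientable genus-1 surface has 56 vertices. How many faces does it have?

28

χ = 2 − 2·1 = 0, and every face is a hexagon so 6F = 2E.
V − E + F = 0 with E = 6F/2 gives 56 − (6/2 − 1)·F = 0, so F = 28 and E = 84.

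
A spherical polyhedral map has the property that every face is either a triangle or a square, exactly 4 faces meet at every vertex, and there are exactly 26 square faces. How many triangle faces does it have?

8

Let x be the number of triangles; then F = 26 + x.
Edge–face incidences: 2E = 4·26 + 3·x = 104 + 3x.
Every vertex has degree 4, so 4V = 2E.
Euler: V − E + F = 2 ⇒ (2E)/4 − E + (26 + x) = 2.
Multiply by 8: 2·(2E) − 4·(2E) + 8·(26 + x) = 16, i.e. 208 + 8x − 2·(104 + 3x) = 16.
Collecting terms: 2x = 16, so x = 8.
Then 2E = 104 + 3·8 = 128, so E = 64, V = 2E/4 = 32, F = 26 + 8 = 34.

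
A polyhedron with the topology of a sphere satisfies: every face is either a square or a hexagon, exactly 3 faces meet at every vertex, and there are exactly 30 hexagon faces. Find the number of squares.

6

Let x be the number of squares; then F = 30 + x.
Edge–face incidences: 2E = 6·30 + 4·x = 180 + 4x.
Every vertex has degree 3, so 3V = 2E.
Euler: V − E + F = 2 ⇒ (2E)/3 − E + (30 + x) = 2.
Multiply by 6: 2·(2E) − 3·(2E) + 6·(30 + x) = 12, i.e. 180 + 6x − (180 + 4x) = 12.
Collecting terms: 2x = 12, so x = 6.
Then 2E = 180 + 4·6 = 204, so E = 102, V = 2E/3 = 68, F = 30 + 6 = 36.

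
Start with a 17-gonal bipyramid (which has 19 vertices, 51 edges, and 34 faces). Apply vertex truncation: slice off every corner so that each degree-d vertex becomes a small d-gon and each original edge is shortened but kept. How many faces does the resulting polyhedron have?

53

Truncation replaces each original edge-end by a new vertex, so V′ = 2E = 102.
Each original edge survives, and each old vertex of degree d contributes d new edges; summing degrees gives Σd = 2E, so E′ = E + 2E = 3E = 153.
Each original face survives and each original vertex becomes one new face: F′ = F + V = 53.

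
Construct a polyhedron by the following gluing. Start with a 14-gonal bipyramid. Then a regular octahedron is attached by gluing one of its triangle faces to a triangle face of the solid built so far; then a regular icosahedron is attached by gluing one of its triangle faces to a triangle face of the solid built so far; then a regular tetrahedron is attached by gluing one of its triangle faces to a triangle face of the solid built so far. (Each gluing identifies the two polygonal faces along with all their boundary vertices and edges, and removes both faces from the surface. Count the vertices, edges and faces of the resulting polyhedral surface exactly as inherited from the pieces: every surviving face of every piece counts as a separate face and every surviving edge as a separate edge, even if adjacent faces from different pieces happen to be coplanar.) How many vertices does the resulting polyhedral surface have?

A 14-gonal bipyramid: V=16, E=42, F=28.
Attach a regular octahedron (V=6, E=12, F=8) along a 3-gon: merge 3 vertices and 3 edges, delete both glued faces → V=19, E=51, F=34.
Attach a regular icosahedron (V=12, E=30, F=20) along a 3-gon: merge 3 vertices and 3 edges, delete both glued faces → V=28, E=78, F=52.
Attach a regular tetrahedron (V=4, E=6, F=4) along a 3-gon: merge 3 vertices and 3 edges, delete both glued faces → V=29, E=81, F=54.
Check: V − E + F = 29 − 81 + 54 = 2.

29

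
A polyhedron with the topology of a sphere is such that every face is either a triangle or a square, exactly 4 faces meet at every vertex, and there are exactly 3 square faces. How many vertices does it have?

9

Let x be the number of triangles; then F = 3 + x.
Edge–face incidences: 2E = 4·3 + 3·x = 12 + 3x.
Every vertex has degree 4, so 4V = 2E.
Euler: V − E + F = 2 ⇒ (2E)/4 − E + (3 + x) = 2.
Multiply by 8: 2·(2E) − 4·(2E) + 8·(3 + x) = 16, i.e. 24 + 8x − 2·(12 + 3x) = 16.
Collecting terms: 2x = 16, so x = 8.
Then 2E = 12 + 3·8 = 36, so E = 18, V = 2E/4 = 9, F = 3 + 8 = 11.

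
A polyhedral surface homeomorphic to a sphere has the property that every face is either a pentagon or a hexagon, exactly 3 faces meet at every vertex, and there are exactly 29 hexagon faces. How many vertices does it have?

78

Let x be the number of pentagons; then F = 29 + x.
Edge–face incidences: 2E = 6·29 + 5·x = 174 + 5x.
Every vertex has degree 3, so 3V = 2E.
Euler: V − E + F = 2 ⇒ (2E)/3 − E + (29 + x) = 2.
Multiply by 6: 2·(2E) − 3·(2E) + 6·(29 + x) = 12, i.e. 174 + 6x − (174 + 5x) = 12.
Collecting terms: x = 12.
Then 2E = 174 + 5·12 = 234, so E = 117, V = 2E/3 = 78, F = 29 + 12 = 41.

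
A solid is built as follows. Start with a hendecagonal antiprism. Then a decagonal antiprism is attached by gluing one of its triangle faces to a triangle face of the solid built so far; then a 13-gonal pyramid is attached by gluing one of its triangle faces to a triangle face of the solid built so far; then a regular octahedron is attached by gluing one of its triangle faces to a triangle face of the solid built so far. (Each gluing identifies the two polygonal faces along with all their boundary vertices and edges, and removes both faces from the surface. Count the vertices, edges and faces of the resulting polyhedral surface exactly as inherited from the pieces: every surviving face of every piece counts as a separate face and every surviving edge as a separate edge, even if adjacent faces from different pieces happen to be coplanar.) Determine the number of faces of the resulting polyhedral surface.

62

A hendecagonal antiprism: V=22, E=44, F=24.
Attach a decagonal antiprism (V=20, E=40, F=22) along a 3-gon: merge 3 vertices and 3 edges, delete both glued faces → V=39, E=81, F=44.
Attach a 13-gonal pyramid (V=14, E=26, F=14) along a 3-gon: merge 3 vertices and 3 edges, delete both glued faces → V=50, E=104, F=56.
Attach a regular octahedron (V=6, E=12, F=8) along a 3-gon: merge 3 vertices and 3 edges, delete both glued faces → V=53, E=113, F=62.
Check: V − E + F = 53 − 113 + 62 = 2.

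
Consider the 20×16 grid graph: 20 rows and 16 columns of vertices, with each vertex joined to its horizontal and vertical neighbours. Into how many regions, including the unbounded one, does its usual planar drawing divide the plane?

286

The grid has V = 20·16 = 320 vertices and E = 20·15 + 16·19 = 604 edges.
F = 2 − V + E = 2 − 320 + 604 = 286.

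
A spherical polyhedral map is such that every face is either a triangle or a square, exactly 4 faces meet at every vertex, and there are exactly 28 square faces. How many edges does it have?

Let x be the number of triangles; then F = 28 + x.
Edge–face incidences: 2E = 4·28 + 3·x = 112 + 3x.
Every vertex has degree 4, so 4V = 2E.
Euler: V − E + F = 2 ⇒ (2E)/4 − E + (28 + x) = 2.
Multiply by 8: 2·(2E) − 4·(2E) + 8·(28 + x) = 16, i.e. 224 + 8x − 2·(112 + 3x) = 16.
Collecting terms: 2x = 16, so x = 8.
Then 2E = 112 + 3·8 = 136, so E = 68, V = 2E/4 = 34, F = 28 + 8 = 36.

68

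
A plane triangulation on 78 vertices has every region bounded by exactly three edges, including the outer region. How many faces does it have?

152

In a plane triangulation 3F = 2E and V − E + F = 2, so F = 2V − 4 = 2·78 − 4 = 152.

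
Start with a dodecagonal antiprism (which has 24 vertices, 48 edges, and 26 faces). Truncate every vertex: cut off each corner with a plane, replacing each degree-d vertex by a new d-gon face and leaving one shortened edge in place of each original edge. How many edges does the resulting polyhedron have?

Truncation replaces each original edge-end by a new vertex, so V′ = 2E = 96.
Each original edge survives, and each old vertex of degree d contributes d new edges; summing degrees gives Σd = 2E, so E′ = E + 2E = 3E = 144.
Each original face survives and each original vertex becomes one new face: F′ = F + V = 50.

144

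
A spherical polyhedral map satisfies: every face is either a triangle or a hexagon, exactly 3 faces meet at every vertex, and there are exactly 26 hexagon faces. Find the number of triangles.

4

Let x be the number of triangles; then F = 26 + x.
Edge–face incidences: 2E = 6·26 + 3·x = 156 + 3x.
Every vertex has degree 3, so 3V = 2E.
Euler: V − E + F = 2 ⇒ (2E)/3 − E + (26 + x) = 2.
Multiply by 6: 2·(2E) − 3·(2E) + 6·(26 + x) = 12, i.e. 156 + 6x − (156 + 3x) = 12.
Collecting terms: 3x = 12, so x = 4.
Then 2E = 156 + 3·4 = 168, so E = 84, V = 2E/3 = 56, F = 26 + 4 = 30.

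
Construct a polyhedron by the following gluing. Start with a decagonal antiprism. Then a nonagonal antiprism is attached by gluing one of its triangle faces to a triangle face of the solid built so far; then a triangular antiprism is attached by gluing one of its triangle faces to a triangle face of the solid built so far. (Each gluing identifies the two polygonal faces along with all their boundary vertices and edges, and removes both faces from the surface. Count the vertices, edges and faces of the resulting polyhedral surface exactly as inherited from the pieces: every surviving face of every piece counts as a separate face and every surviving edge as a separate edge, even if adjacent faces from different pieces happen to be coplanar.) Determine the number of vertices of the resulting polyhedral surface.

38

A decagonal antiprism: V=20, E=40, F=22.
Attach a nonagonal antiprism (V=18, E=36, F=20) along a 3-gon: merge 3 vertices and 3 edges, delete both glued faces → V=35, E=73, F=40.
Attach a triangular antiprism (V=6, E=12, F=8) along a 3-gon: merge 3 vertices and 3 edges, delete both glued faces → V=38, E=82, F=46.
Check: V − E + F = 38 − 82 + 46 = 2.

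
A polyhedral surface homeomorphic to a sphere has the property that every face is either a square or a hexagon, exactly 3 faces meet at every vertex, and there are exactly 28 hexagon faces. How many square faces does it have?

Let x be the number of squares; then F = 28 + x.
Edge–face incidences: 2E = 6·28 + 4·x = 168 + 4x.
Every vertex has degree 3, so 3V = 2E.
Euler: V − E + F = 2 ⇒ (2E)/3 − E + (28 + x) = 2.
Multiply by 6: 2·(2E) − 3·(2E) + 6·(28 + x) = 12, i.e. 168 + 6x − (168 + 4x) = 12.
Collecting terms: 2x = 12, so x = 6.
Then 2E = 168 + 4·6 = 192, so E = 96, V = 2E/3 = 64, F = 28 + 6 = 34.

6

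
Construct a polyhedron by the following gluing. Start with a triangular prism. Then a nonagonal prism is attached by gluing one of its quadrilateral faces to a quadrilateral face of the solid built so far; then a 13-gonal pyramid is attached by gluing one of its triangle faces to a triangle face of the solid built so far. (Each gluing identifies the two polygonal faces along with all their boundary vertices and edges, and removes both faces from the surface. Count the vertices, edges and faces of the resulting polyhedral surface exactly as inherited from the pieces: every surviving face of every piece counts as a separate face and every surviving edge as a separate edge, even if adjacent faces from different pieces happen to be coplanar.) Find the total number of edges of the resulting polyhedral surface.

55

A triangular prism: V=6, E=9, F=5.
Attach a nonagonal prism (V=18, E=27, F=11) along a 4-gon: merge 4 vertices and 4 edges, delete both glued faces → V=20, E=32, F=14.
Attach a 13-gonal pyramid (V=14, E=26, F=14) along a 3-gon: merge 3 vertices and 3 edges, delete both glued faces → V=31, E=55, F=26.
Check: V − E + F = 31 − 55 + 26 = 2.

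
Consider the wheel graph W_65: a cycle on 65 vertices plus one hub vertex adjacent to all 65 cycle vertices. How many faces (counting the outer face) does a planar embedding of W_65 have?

66

W_65 has V = 65 + 1 = 66 vertices and E = 2·65 = 130 edges.
By Euler's formula F = 2 − V + E = 2 − 66 + 130 = 66.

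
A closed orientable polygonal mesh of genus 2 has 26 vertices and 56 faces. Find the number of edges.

84

For a closed orientable surface of genus 2, χ = 2 − 2·2 = -2.
E = V + F − (-2) = 26 + 56 − (-2) = 84.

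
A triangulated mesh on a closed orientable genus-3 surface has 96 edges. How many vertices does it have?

χ = 2 − 2·3 = -4, and every face is a triangle so 3F = 2E.
F = 2E/3 = 64. Then V = -4 + E − F = -4 + 96 − 64 = 28.

28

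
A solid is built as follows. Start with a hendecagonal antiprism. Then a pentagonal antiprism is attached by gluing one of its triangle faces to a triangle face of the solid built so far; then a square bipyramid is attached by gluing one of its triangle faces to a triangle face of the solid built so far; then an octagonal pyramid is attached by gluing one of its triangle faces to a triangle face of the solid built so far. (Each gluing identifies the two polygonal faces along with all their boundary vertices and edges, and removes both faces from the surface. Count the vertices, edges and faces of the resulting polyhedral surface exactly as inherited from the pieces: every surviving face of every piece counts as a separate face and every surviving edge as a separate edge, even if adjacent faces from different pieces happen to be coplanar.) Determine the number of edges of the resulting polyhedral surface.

A hendecagonal antiprism: V=22, E=44, F=24.
Attach a pentagonal antiprism (V=10, E=20, F=12) along a 3-gon: merge 3 vertices and 3 edges, delete both glued faces → V=29, E=61, F=34.
Attach a square bipyramid (V=6, E=12, F=8) along a 3-gon: merge 3 vertices and 3 edges, delete both glued faces → V=32, E=70, F=40.
Attach an octagonal pyramid (V=9, E=16, F=9) along a 3-gon: merge 3 vertices and 3 edges, delete both glued faces → V=38, E=83, F=47.
Check: V − E + F = 38 − 83 + 47 = 2.

83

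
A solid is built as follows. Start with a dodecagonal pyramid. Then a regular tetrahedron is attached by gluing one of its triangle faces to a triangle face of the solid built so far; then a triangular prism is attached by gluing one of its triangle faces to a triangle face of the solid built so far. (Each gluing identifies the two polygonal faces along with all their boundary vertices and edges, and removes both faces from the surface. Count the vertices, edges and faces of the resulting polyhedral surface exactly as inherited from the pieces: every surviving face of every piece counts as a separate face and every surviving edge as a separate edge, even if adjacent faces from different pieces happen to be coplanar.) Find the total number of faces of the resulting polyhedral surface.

A dodecagonal pyramid: V=13, E=24, F=13.
Attach a regular tetrahedron (V=4, E=6, F=4) along a 3-gon: merge 3 vertices and 3 edges, delete both glued faces → V=14, E=27, F=15.
Attach a triangular prism (V=6, E=9, F=5) along a 3-gon: merge 3 vertices and 3 edges, delete both glued faces → V=17, E=33, F=18.
Check: V − E + F = 17 − 33 + 18 = 2.

18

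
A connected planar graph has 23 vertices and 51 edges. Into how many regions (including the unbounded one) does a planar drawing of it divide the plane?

Euler's formula for a connected plane graph: V − E + F = 2, so F = 2 − 23 + 51 = 30.

30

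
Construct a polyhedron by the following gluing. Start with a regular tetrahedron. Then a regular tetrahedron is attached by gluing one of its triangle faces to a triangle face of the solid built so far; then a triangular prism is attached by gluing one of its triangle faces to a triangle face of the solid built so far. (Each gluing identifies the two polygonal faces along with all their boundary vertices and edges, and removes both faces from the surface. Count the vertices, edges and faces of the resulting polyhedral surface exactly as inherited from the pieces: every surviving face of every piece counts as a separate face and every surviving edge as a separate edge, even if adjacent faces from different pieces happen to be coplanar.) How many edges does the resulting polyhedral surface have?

A regular tetrahedron: V=4, E=6, F=4.
Attach a regular tetrahedron (V=4, E=6, F=4) along a 3-gon: merge 3 vertices and 3 edges, delete both glued faces → V=5, E=9, F=6.
Attach a triangular prism (V=6, E=9, F=5) along a 3-gon: merge 3 vertices and 3 edges, delete both glued faces → V=8, E=15, F=9.
Check: V − E + F = 8 − 15 + 9 = 2.

15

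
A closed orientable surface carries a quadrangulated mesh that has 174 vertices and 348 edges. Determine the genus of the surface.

1

Every face is a square and each edge borders two faces, so 4F = 2·348, giving F = 174.
χ = V − E + F = 174 − 348 + 174 = 0.
For a closed orientable surface χ = 2 − 2g, so g = (2 − (0))/2 = 1.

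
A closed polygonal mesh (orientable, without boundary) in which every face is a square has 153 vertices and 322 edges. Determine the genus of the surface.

5

Every face is a square and each edge borders two faces, so 4F = 2·322, giving F = 161.
χ = V − E + F = 153 − 322 + 161 = -8.
For a closed orientable surface χ = 2 − 2g, so g = (2 − (-8))/2 = 5.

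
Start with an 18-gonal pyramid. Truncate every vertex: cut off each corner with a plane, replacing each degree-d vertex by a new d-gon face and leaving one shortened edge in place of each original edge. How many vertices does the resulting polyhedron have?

The base solid has V = 19, E = 36, F = 19.
Truncation replaces each original edge-end by a new vertex, so V′ = 2E = 72.
Each original edge survives, and each old vertex of degree d contributes d new edges; summing degrees gives Σd = 2E, so E′ = E + 2E = 3E = 108.
Each original face survives and each original vertex becomes one new face: F′ = F + V = 38.

72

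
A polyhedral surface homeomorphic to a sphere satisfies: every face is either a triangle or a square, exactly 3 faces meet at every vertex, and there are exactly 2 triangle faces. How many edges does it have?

Let x be the number of squares; then F = 2 + x.
Edge–face incidences: 2E = 3·2 + 4·x = 6 + 4x.
Every vertex has degree 3, so 3V = 2E.
Euler: V − E + F = 2 ⇒ (2E)/3 − E + (2 + x) = 2.
Multiply by 6: 2·(2E) − 3·(2E) + 6·(2 + x) = 12, i.e. 12 + 6x − (6 + 4x) = 12.
Collecting terms: 2x + 6 = 12, so 2x = 6, so x = 3.
Then 2E = 6 + 4·3 = 18, so E = 9, V = 2E/3 = 6, F = 2 + 3 = 5.

9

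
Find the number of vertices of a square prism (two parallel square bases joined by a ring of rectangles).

8

A prism on an n-gon has two n-gon bases and n rectangular sides: V = 2·4 = 8, E = 3·4 = 12, F = 4 + 2 = 6.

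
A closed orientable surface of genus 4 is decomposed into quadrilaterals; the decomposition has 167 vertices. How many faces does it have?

173

χ = 2 − 2·4 = -6, and every face is a square so 4F = 2E.
V − E + F = -6 with E = 4F/2 gives 167 − (4/2 − 1)·F = -6, so F = 173 and E = 346.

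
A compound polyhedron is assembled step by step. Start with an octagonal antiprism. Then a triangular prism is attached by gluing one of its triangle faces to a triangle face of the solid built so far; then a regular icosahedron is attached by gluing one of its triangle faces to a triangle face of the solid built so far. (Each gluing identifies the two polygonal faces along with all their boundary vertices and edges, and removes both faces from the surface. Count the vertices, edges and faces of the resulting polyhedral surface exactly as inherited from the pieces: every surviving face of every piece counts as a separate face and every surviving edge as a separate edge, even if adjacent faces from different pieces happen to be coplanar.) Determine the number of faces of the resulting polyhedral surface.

39

An octagonal antiprism: V=16, E=32, F=18.
Attach a triangular prism (V=6, E=9, F=5) along a 3-gon: merge 3 vertices and 3 edges, delete both glued faces → V=19, E=38, F=21.
Attach a regular icosahedron (V=12, E=30, F=20) along a 3-gon: merge 3 vertices and 3 edges, delete both glued faces → V=28, E=65, F=39.
Check: V − E + F = 28 − 65 + 39 = 2.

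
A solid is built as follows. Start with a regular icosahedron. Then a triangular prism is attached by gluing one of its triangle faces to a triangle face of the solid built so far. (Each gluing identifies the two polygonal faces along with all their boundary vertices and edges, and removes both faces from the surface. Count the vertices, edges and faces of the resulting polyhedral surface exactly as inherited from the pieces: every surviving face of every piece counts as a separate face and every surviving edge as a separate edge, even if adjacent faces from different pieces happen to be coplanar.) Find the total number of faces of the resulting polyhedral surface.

A regular icosahedron: V=12, E=30, F=20.
Attach a triangular prism (V=6, E=9, F=5) along a 3-gon: merge 3 vertices and 3 edges, delete both glued faces → V=15, E=36, F=23.
Check: V − E + F = 15 − 36 + 23 = 2.

23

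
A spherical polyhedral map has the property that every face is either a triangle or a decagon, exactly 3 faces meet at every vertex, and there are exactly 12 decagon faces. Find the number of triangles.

Let x be the number of triangles; then F = 12 + x.
Edge–face incidences: 2E = 10·12 + 3·x = 120 + 3x.
Every vertex has degree 3, so 3V = 2E.
Euler: V − E + F = 2 ⇒ (2E)/3 − E + (12 + x) = 2.
Multiply by 6: 2·(2E) − 3·(2E) + 6·(12 + x) = 12, i.e. 72 + 6x − (120 + 3x) = 12.
Collecting terms: 3x − 48 = 12, so 3x = 60, so x = 20.
Then 2E = 120 + 3·20 = 180, so E = 90, V = 2E/3 = 60, F = 12 + 20 = 32.

20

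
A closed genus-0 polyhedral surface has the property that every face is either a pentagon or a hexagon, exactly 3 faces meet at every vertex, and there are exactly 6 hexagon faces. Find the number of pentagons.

Let x be the number of pentagons; then F = 6 + x.
Edge–face incidences: 2E = 6·6 + 5·x = 36 + 5x.
Every vertex has degree 3, so 3V = 2E.
Euler: V − E + F = 2 ⇒ (2E)/3 − E + (6 + x) = 2.
Multiply by 6: 2·(2E) − 3·(2E) + 6·(6 + x) = 12, i.e. 36 + 6x − (36 + 5x) = 12.
Collecting terms: x = 12.
Then 2E = 36 + 5·12 = 96, so E = 48, V = 2E/3 = 32, F = 6 + 12 = 18.

12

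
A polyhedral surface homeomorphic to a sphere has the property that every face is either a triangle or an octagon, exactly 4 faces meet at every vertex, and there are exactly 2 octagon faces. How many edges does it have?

32

Let x be the number of triangles; then F = 2 + x.
Edge–face incidences: 2E = 8·2 + 3·x = 16 + 3x.
Every vertex has degree 4, so 4V = 2E.
Euler: V − E + F = 2 ⇒ (2E)/4 − E + (2 + x) = 2.
Multiply by 8: 2·(2E) − 4·(2E) + 8·(2 + x) = 16, i.e. 16 + 8x − 2·(16 + 3x) = 16.
Collecting terms: 2x − 16 = 16, so 2x = 32, so x = 16.
Then 2E = 16 + 3·16 = 64, so E = 32, V = 2E/4 = 16, F = 2 + 16 = 18.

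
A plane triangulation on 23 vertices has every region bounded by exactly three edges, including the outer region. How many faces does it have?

In a plane triangulation 3F = 2E and V − E + F = 2, so F = 2V − 4 = 2·23 − 4 = 42.

42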